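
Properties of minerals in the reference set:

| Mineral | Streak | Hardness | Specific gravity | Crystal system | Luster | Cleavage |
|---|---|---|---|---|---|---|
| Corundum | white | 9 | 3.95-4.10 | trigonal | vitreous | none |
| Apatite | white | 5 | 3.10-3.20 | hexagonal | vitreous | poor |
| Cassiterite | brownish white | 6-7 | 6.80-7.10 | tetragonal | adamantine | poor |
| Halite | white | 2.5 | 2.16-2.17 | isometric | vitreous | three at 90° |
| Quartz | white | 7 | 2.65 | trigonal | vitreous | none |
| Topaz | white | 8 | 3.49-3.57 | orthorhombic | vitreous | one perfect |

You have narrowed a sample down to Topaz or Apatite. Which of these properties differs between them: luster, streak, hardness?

hardness

Luster: both vitreous — no difference.
Streak: both white — no difference.
Hardness: Topaz 8, Apatite 5 — these differ.
Hardness is the diagnostic property here.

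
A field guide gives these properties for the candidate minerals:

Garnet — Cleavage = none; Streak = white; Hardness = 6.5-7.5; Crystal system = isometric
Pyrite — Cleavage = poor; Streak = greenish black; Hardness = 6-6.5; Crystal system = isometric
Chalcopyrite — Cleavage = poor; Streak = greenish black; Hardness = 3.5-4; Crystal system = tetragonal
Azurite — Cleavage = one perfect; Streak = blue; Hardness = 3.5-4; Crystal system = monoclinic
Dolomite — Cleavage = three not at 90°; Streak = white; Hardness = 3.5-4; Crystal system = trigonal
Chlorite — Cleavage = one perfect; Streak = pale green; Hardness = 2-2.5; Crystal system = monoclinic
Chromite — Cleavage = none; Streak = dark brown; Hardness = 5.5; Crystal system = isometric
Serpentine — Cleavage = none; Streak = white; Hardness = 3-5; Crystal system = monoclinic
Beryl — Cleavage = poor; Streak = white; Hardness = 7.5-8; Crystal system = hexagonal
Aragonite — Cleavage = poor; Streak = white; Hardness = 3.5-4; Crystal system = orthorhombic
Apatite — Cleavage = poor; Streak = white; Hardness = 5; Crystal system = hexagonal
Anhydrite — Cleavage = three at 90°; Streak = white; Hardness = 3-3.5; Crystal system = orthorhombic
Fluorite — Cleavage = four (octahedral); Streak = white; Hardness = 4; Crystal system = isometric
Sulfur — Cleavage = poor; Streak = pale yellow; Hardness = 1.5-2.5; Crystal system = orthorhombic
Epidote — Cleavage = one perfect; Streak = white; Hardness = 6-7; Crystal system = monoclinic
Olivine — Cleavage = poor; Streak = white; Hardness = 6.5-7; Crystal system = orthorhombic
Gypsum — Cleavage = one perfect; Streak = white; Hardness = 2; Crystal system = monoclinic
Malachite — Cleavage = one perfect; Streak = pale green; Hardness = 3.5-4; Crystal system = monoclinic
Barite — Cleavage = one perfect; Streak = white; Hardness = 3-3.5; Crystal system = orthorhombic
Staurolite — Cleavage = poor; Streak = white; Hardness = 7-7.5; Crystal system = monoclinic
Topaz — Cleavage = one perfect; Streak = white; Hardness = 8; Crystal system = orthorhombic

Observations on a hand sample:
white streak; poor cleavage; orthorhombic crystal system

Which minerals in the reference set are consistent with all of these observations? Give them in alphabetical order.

White streak: leaves Garnet, Dolomite, Serpentine, Beryl, Aragonite, Apatite, Anhydrite, Fluorite, Epidote, Olivine, Gypsum, Barite, Staurolite, Topaz.
Poor cleavage: Beryl, Aragonite, Apatite, Olivine, Staurolite remain.
Orthorhombic crystal system: Aragonite, Olivine remain.
Consistent with every observation: Aragonite, Olivine.

Aragonite, Olivine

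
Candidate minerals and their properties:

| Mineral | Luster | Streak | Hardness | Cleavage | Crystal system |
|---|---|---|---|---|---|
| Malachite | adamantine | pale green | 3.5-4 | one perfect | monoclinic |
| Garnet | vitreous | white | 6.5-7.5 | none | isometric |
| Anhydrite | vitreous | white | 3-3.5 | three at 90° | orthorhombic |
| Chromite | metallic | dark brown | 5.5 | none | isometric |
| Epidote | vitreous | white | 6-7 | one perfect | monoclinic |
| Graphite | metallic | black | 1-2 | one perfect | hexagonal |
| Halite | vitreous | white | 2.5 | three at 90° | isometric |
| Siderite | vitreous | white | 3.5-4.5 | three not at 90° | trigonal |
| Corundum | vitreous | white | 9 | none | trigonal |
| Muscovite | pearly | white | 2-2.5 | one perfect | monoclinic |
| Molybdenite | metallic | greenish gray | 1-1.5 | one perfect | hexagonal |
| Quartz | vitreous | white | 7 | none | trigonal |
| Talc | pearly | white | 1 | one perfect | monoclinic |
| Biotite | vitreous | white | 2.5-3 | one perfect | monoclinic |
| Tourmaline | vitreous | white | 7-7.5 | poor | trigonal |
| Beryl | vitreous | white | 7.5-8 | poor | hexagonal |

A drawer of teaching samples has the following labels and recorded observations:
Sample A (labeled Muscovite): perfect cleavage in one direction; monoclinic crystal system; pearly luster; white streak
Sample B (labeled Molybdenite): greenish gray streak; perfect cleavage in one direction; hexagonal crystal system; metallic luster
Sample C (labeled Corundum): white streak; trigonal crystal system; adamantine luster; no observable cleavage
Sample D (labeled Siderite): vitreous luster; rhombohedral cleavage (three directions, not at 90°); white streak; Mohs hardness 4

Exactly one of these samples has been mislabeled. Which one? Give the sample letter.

Sample A: observations are consistent with Muscovite.
Sample B: observations are consistent with Molybdenite.
Sample C: Corundum has vitreous luster, but the record shows adamantine luster — this label is wrong.
Sample D: observations are consistent with Siderite.
Sample C is the mislabeled one.

C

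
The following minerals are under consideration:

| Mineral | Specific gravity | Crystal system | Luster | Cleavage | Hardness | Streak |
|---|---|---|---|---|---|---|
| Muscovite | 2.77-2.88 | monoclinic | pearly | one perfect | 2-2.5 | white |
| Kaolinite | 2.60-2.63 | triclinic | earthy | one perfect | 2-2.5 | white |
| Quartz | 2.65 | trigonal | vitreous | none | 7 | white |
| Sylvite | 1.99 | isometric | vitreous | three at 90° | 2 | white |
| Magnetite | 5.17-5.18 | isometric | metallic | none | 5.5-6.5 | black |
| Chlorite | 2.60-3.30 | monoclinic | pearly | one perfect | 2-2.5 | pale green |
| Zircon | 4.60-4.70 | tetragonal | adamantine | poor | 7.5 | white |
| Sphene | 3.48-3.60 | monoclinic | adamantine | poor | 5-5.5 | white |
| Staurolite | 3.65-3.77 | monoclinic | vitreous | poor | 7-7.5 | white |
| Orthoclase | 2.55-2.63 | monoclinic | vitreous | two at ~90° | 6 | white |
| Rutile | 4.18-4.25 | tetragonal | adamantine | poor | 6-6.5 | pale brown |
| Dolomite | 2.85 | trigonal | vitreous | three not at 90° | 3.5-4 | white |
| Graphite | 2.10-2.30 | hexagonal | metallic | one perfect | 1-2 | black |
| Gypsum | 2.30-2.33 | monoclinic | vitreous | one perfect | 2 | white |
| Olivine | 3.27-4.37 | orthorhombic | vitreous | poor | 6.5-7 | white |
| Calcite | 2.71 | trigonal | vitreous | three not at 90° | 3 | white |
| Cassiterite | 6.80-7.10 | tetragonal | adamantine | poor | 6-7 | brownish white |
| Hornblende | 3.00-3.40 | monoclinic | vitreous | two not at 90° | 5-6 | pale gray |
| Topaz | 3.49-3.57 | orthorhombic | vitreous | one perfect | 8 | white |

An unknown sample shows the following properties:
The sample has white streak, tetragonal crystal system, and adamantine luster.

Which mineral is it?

White streak rules out Magnetite, Chlorite, Rutile, Graphite, Cassiterite, Hornblende.
Tetragonal crystal system — leaves Zircon.
Adamantine luster — consistent with all remaining minerals.
Only Zircon satisfies all observations.

Zircon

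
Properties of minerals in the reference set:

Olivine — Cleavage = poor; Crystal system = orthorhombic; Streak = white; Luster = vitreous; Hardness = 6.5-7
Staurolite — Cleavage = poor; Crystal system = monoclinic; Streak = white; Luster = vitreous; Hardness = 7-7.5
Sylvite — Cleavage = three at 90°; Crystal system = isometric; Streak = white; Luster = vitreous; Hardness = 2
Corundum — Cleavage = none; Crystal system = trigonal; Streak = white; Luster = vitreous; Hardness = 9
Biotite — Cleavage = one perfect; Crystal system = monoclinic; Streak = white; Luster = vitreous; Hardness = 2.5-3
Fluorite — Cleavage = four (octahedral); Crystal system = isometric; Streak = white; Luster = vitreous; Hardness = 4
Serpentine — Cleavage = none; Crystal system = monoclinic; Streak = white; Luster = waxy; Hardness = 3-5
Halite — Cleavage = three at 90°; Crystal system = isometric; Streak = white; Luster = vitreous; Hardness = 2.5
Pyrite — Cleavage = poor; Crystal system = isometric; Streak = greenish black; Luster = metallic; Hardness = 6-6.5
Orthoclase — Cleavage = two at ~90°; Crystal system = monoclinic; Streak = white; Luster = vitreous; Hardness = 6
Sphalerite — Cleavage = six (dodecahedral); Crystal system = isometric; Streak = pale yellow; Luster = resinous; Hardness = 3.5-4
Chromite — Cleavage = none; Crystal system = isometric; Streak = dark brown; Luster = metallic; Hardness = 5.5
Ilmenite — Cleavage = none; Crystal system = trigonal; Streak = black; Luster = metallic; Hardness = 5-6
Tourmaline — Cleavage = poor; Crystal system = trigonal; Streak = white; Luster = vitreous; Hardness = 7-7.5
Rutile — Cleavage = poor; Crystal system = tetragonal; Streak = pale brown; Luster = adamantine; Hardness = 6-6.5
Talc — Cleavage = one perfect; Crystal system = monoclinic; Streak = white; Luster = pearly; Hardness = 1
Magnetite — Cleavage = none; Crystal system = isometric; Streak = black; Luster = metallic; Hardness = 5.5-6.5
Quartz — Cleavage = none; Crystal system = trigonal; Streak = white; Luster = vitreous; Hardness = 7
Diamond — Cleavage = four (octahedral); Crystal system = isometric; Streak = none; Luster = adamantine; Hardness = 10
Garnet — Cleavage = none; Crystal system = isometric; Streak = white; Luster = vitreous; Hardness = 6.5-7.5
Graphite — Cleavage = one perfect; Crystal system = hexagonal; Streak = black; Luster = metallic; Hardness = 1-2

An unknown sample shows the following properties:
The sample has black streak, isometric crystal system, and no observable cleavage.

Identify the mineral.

Magnetite

Black streak: leaves Ilmenite, Magnetite, Graphite.
Isometric crystal system: leaves Magnetite.
No observable cleavage: all remaining candidates fit.
Only Magnetite satisfies all observations.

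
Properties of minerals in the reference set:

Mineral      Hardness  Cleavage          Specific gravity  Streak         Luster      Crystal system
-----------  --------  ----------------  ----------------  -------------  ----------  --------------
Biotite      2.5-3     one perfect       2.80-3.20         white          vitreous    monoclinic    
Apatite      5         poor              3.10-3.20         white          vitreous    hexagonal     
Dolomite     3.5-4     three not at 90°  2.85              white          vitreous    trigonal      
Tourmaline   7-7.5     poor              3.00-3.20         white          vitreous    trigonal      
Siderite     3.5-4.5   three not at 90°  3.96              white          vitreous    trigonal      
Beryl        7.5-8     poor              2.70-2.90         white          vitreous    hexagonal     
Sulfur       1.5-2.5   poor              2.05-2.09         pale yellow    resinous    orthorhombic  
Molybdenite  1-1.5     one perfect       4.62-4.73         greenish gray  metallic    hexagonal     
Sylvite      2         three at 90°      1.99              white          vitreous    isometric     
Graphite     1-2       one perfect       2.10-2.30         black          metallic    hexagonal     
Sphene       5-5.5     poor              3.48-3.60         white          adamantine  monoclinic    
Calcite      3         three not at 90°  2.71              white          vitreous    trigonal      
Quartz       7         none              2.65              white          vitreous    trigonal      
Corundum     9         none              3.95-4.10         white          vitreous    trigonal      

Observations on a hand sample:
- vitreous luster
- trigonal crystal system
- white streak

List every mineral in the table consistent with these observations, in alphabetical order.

Vitreous luster is inconsistent with Sulfur, Molybdenite, Graphite, Sphene.
Trigonal crystal system eliminates Biotite, Apatite, Beryl, Sylvite.
White streak — consistent with all remaining minerals.
The minerals that satisfy all observations are Calcite, Corundum, Dolomite, Quartz, Siderite, Tourmaline.

Calcite, Corundum, Dolomite, Quartz, Siderite, Tourmaline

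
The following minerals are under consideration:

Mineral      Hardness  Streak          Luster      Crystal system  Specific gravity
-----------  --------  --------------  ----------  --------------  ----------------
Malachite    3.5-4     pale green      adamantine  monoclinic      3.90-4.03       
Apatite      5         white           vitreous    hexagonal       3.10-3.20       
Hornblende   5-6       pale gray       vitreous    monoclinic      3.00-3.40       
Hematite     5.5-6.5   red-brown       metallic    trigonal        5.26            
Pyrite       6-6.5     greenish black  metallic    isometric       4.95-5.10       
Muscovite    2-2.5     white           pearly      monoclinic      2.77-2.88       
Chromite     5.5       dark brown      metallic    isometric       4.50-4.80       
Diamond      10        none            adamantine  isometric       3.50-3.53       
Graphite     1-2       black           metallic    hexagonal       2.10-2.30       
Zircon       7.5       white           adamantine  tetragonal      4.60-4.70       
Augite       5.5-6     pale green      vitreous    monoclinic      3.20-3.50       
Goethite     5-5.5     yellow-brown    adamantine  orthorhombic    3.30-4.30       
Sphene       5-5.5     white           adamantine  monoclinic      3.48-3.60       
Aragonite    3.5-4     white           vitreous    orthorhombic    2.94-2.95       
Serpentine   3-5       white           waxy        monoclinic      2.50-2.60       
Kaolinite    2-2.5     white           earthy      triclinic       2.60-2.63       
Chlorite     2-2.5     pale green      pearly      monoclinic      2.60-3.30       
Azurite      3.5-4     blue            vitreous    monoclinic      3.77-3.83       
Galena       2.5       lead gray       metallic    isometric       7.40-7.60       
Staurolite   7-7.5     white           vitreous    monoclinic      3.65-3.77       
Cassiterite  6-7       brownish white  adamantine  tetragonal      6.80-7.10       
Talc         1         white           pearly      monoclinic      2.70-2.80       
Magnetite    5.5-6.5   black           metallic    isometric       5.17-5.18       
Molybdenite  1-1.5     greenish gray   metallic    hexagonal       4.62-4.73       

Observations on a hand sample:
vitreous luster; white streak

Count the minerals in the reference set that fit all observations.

3

Vitreous luster: narrows the field to Apatite, Hornblende, Augite, Aragonite, Azurite, Staurolite.
White streak eliminates Hornblende, Augite, Azurite.
Consistent with every observation: Apatite, Aragonite, Staurolite.
That is 3 minerals.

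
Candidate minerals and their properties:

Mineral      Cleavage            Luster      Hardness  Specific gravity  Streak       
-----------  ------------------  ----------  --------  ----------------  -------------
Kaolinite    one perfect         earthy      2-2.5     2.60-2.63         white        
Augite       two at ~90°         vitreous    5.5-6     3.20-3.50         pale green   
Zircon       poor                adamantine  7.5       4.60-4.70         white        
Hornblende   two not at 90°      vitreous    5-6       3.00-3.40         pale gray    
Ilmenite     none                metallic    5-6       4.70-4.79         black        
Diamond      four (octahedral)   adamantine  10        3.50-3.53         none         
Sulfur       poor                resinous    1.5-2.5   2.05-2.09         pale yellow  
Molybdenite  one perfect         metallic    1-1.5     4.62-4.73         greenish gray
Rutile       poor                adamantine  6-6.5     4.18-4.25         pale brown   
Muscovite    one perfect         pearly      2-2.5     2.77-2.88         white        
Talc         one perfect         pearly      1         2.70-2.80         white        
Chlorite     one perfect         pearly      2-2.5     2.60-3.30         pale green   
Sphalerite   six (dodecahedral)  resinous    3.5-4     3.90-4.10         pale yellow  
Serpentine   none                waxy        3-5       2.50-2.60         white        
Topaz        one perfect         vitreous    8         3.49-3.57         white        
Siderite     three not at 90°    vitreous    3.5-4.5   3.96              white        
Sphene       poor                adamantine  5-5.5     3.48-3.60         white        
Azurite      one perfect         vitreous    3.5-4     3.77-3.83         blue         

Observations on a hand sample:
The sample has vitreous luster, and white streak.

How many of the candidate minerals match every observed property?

2

Vitreous luster: only Augite, Hornblende, Topaz, Siderite, Azurite remain.
White streak: narrows the field to Topaz, Siderite.
Consistent with every observation: Siderite, Topaz.
That is 2 minerals.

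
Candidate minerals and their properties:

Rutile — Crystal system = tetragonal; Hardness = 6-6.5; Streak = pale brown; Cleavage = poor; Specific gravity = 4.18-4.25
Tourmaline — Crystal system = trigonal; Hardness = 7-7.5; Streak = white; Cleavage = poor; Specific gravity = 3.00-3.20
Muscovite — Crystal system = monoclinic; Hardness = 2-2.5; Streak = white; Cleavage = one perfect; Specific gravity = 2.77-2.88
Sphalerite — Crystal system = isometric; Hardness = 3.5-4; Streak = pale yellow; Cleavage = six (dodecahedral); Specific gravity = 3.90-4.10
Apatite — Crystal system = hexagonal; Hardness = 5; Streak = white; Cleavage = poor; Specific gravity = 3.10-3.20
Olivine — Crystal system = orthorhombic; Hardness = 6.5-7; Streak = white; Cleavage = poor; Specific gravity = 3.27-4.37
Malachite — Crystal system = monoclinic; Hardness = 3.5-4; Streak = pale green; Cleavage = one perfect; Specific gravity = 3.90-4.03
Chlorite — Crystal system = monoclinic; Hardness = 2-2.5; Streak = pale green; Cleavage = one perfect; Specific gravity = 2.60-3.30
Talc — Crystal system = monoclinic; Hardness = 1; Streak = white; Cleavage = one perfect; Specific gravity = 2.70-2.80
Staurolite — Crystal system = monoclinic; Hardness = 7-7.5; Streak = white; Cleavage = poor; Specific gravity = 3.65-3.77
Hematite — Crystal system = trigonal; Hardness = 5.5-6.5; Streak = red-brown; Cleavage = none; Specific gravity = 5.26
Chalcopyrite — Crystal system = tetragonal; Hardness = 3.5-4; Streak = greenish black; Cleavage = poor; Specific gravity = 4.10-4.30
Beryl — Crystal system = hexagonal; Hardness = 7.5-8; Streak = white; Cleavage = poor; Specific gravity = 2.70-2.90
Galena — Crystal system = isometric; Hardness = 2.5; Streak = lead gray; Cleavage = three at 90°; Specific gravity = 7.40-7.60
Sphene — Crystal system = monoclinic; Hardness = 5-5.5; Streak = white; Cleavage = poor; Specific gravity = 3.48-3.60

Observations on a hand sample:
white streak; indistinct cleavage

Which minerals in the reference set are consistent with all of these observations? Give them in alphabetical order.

Apatite, Beryl, Olivine, Sphene, Staurolite, Tourmaline

White streak — Tourmaline, Muscovite, Apatite, Olivine, Talc, Staurolite, Beryl, Sphene remain.
Indistinct cleavage excludes Muscovite, Talc.
Remaining candidates: Apatite, Beryl, Olivine, Sphene, Staurolite, Tourmaline.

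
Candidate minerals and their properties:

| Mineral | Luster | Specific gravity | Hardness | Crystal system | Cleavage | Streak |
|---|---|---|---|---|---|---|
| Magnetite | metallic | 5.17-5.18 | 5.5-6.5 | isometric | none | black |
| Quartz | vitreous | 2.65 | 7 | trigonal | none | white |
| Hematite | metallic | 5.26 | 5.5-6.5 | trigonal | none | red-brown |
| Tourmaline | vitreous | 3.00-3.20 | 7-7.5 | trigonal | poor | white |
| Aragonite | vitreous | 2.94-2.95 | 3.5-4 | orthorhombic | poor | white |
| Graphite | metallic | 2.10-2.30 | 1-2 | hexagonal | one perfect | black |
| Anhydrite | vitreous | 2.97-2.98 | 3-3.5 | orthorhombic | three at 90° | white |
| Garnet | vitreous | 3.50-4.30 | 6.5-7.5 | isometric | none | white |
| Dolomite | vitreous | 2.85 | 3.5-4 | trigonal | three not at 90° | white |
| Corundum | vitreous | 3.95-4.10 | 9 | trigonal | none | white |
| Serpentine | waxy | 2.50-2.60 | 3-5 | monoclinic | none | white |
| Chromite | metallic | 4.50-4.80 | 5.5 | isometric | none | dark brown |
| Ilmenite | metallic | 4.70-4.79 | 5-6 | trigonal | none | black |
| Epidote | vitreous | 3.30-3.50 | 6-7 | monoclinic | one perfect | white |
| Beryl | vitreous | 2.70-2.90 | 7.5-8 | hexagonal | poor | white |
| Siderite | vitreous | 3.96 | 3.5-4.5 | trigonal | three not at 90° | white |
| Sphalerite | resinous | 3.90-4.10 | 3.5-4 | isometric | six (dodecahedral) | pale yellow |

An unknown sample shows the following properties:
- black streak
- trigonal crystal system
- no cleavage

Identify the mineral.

Ilmenite

Black streak: leaves Magnetite, Graphite, Ilmenite.
Trigonal crystal system: only Ilmenite remains.
No cleavage: every remaining candidate is consistent.
Ilmenite is the sole remaining match.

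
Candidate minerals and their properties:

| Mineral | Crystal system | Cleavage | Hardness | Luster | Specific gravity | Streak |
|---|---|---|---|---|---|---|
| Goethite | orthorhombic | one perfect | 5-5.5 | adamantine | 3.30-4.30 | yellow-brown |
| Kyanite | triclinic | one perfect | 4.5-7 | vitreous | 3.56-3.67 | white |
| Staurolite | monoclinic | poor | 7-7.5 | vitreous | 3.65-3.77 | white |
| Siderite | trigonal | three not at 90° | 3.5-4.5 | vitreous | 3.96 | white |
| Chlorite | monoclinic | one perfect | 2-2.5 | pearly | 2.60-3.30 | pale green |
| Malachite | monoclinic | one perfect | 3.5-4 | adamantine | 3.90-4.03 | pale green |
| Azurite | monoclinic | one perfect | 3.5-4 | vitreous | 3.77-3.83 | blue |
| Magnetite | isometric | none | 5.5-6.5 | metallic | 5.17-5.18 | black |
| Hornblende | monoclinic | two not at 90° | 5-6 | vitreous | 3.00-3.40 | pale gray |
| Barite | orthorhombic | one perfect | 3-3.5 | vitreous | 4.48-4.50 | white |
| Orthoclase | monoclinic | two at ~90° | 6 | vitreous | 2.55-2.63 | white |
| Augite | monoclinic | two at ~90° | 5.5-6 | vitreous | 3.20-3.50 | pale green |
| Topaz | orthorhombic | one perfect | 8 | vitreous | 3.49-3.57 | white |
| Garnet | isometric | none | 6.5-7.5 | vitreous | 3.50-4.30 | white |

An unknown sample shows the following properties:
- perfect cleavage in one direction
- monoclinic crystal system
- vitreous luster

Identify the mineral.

Perfect cleavage in one direction: Goethite, Kyanite, Chlorite, Malachite, Azurite, Barite, Topaz remain.
Monoclinic crystal system: narrows the field to Chlorite, Malachite, Azurite.
Vitreous luster: only Azurite remains.
Azurite is the sole remaining match.

Azurite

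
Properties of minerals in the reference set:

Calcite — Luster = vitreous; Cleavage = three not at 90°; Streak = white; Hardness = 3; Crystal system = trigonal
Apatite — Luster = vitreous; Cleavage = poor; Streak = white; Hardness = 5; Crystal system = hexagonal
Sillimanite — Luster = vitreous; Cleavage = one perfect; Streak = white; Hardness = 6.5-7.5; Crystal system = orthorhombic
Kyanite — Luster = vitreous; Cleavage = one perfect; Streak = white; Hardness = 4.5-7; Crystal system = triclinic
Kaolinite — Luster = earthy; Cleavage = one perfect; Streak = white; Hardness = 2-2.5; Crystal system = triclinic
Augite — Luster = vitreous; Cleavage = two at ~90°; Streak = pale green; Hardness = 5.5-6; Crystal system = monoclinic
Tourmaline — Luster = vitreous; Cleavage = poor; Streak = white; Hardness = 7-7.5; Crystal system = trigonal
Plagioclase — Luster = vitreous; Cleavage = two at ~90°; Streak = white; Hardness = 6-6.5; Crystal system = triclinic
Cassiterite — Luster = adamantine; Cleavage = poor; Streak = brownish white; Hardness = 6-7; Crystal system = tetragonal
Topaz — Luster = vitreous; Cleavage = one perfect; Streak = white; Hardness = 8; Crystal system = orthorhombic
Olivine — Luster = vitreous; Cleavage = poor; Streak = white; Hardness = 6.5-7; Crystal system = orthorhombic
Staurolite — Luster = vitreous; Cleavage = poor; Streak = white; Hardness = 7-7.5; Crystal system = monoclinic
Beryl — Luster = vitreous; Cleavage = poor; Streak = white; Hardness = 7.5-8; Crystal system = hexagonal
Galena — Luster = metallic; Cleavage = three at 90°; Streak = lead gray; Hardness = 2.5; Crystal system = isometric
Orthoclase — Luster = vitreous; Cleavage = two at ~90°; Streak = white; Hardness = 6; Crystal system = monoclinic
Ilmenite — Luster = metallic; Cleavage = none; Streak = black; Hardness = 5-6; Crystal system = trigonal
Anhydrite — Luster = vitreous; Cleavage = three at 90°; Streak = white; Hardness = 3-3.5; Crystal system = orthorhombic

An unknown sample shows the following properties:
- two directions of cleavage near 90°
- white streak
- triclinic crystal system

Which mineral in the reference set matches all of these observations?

Two directions of cleavage near 90°: narrows the field to Augite, Plagioclase, Orthoclase.
White streak rules out Augite.
Triclinic crystal system eliminates Orthoclase.
Only Plagioclase satisfies all observations.

Plagioclase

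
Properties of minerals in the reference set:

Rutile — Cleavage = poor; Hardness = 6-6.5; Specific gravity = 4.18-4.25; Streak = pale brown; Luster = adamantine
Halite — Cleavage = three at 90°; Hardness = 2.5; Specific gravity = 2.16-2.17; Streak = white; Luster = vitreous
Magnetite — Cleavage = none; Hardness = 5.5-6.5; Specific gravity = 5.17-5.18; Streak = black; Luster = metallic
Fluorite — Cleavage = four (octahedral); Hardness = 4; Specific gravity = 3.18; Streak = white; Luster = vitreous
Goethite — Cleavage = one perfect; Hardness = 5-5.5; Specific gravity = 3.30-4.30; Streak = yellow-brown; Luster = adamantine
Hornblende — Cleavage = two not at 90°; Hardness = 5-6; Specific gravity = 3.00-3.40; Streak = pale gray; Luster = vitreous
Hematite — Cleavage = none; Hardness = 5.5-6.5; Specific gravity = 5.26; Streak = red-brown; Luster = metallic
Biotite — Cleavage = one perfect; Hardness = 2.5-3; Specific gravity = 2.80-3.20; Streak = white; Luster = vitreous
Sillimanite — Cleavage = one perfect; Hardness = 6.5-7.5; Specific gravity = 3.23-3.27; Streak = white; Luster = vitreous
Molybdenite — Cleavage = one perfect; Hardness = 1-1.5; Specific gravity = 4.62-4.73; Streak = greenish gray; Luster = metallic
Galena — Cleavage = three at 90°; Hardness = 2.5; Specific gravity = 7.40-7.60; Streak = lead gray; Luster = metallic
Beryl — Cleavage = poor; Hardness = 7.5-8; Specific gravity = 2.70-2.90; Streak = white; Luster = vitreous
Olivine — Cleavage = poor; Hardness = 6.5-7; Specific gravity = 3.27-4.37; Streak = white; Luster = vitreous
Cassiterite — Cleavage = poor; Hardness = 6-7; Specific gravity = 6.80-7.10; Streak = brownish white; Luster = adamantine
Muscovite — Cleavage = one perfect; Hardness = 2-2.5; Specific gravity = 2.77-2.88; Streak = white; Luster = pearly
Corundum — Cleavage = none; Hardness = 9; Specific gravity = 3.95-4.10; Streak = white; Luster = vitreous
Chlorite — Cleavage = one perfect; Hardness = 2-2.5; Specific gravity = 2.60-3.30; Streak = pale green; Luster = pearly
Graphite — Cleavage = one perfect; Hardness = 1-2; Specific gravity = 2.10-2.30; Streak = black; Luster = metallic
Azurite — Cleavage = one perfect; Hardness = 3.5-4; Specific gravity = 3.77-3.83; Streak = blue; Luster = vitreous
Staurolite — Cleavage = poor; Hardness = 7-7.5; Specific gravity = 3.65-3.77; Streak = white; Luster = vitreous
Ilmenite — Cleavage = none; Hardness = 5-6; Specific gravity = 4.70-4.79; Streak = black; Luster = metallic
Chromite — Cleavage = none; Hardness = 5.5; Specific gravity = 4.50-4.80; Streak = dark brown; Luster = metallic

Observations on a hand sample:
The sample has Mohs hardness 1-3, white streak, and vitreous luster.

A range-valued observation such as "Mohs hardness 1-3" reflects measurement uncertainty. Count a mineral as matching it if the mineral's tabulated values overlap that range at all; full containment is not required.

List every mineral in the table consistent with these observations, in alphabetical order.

Mohs hardness 1-3: leaves Halite, Biotite, Molybdenite, Galena, Muscovite, Chlorite, Graphite.
White streak: narrows the field to Halite, Biotite, Muscovite.
Vitreous luster eliminates Muscovite.
Remaining candidates: Biotite, Halite.

Biotite, Halite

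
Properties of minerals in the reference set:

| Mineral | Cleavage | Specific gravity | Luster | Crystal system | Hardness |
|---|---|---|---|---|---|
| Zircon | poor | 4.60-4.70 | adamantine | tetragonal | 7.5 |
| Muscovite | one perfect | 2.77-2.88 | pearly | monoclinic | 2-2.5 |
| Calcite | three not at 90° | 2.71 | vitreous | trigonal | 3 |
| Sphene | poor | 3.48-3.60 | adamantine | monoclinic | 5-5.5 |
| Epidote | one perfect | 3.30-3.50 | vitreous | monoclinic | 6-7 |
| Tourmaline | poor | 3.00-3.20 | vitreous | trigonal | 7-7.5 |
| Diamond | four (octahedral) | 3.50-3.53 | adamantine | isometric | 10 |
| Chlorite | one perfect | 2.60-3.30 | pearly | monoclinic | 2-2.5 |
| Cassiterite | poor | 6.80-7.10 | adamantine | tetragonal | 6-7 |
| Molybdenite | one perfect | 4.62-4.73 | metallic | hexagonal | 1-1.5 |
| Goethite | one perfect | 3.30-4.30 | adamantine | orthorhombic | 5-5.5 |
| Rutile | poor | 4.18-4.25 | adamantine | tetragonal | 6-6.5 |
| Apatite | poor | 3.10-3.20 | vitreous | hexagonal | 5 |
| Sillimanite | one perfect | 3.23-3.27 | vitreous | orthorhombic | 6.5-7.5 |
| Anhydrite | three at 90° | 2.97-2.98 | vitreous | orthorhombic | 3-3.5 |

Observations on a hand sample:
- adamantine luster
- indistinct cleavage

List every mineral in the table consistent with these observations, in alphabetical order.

Cassiterite, Rutile, Sphene, Zircon

Adamantine luster: Zircon, Sphene, Diamond, Cassiterite, Goethite, Rutile remain.
Indistinct cleavage rules out Diamond, Goethite.
The minerals that satisfy all observations are Cassiterite, Rutile, Sphene, Zircon.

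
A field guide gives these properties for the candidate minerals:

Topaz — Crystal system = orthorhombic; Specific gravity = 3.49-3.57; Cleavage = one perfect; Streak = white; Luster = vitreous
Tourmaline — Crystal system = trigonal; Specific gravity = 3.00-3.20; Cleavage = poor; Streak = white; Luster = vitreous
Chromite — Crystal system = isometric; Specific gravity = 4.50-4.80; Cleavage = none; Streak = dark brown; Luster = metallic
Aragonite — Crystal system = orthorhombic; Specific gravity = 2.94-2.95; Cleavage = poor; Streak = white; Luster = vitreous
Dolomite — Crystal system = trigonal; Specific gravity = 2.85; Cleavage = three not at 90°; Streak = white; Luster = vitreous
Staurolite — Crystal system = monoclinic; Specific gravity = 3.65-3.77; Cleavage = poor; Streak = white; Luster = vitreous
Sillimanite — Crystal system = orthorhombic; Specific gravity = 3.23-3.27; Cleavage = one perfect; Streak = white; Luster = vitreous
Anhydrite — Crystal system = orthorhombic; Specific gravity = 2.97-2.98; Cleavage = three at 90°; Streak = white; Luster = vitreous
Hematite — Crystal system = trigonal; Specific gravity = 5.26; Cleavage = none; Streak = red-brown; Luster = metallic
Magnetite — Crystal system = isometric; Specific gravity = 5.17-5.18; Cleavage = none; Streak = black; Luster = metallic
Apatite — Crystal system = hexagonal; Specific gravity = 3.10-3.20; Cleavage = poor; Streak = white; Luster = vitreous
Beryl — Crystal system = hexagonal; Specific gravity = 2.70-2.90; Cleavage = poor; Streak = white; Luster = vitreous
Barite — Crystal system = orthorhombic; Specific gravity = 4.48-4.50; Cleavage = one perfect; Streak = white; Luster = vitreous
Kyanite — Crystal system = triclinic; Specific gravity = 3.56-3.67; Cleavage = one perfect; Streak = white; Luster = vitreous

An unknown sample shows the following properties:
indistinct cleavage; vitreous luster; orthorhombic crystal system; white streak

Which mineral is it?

Indistinct cleavage — narrows the field to Tourmaline, Aragonite, Staurolite, Apatite, Beryl.
Vitreous luster — every remaining candidate is consistent.
Orthorhombic crystal system — Aragonite remains.
White streak — all remaining candidates fit.
The only mineral consistent with every observation is Aragonite.

Aragonite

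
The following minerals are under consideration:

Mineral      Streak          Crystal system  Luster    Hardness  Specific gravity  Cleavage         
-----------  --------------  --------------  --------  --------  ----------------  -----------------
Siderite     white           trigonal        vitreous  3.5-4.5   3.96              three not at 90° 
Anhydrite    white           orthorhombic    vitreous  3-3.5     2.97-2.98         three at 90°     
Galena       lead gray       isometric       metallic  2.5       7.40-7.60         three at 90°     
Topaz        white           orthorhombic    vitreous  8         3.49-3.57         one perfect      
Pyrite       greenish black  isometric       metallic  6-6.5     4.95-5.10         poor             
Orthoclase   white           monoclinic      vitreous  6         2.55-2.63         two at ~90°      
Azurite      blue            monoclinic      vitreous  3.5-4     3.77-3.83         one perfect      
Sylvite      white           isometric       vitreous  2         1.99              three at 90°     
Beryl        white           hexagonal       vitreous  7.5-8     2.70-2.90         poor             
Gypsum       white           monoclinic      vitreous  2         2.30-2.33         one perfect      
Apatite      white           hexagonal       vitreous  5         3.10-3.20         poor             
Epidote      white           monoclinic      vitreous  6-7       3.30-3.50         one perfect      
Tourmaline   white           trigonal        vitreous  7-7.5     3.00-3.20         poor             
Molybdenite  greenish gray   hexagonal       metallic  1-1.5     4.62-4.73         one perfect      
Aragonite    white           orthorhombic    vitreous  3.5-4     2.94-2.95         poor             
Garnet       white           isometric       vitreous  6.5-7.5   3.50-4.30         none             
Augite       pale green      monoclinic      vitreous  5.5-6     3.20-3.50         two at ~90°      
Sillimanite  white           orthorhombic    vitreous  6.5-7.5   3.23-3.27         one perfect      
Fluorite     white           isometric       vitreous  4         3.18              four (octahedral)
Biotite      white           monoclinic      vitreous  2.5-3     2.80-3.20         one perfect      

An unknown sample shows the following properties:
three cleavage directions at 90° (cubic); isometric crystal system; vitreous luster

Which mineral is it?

Three cleavage directions at 90° (cubic): narrows the field to Anhydrite, Galena, Sylvite.
Isometric crystal system eliminates Anhydrite.
Vitreous luster eliminates Galena.
Sylvite is the sole remaining match.

Sylvite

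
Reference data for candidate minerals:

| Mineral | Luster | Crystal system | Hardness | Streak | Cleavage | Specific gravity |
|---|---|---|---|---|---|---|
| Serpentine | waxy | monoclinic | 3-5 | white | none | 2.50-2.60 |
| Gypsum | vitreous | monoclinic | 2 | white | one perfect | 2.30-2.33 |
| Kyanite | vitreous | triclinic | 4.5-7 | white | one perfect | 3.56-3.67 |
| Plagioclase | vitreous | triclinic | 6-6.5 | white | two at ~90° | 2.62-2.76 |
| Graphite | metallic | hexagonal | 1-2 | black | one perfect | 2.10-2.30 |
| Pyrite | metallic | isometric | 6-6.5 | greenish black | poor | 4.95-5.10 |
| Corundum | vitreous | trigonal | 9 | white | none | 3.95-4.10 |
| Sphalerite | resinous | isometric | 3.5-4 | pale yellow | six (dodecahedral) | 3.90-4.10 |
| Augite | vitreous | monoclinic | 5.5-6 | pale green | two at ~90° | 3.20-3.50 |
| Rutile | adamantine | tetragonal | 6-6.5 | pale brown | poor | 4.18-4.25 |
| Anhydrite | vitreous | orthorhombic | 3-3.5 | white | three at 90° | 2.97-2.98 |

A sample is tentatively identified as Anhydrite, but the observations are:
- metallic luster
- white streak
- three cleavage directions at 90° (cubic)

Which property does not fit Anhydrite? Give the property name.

Metallic luster: Anhydrite has vitreous luster — does not match.
White streak: Anhydrite has white streak — consistent.
Three cleavage directions at 90° (cubic): Anhydrite has cleavage three at 90° — consistent.
The luster is the one property that does not fit.

luster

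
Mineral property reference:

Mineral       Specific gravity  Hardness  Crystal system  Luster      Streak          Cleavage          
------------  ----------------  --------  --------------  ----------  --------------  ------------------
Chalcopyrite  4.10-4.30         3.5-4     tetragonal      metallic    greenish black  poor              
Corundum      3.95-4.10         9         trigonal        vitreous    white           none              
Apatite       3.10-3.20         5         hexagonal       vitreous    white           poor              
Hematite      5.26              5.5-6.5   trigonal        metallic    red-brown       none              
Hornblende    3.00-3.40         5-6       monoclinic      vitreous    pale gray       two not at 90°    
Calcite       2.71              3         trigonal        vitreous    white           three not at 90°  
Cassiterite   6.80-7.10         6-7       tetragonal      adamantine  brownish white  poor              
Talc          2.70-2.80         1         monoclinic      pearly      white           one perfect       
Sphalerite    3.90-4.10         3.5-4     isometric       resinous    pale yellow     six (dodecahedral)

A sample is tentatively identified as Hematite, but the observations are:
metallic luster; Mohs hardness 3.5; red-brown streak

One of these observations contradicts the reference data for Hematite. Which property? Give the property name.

hardness

Metallic luster: Hematite has metallic luster — consistent.
Mohs hardness 3.5: Hematite has hardness 5.5-6.5 — does not match.
Red-brown streak: Hematite has red-brown streak — consistent.
The hardness is the one property that does not fit.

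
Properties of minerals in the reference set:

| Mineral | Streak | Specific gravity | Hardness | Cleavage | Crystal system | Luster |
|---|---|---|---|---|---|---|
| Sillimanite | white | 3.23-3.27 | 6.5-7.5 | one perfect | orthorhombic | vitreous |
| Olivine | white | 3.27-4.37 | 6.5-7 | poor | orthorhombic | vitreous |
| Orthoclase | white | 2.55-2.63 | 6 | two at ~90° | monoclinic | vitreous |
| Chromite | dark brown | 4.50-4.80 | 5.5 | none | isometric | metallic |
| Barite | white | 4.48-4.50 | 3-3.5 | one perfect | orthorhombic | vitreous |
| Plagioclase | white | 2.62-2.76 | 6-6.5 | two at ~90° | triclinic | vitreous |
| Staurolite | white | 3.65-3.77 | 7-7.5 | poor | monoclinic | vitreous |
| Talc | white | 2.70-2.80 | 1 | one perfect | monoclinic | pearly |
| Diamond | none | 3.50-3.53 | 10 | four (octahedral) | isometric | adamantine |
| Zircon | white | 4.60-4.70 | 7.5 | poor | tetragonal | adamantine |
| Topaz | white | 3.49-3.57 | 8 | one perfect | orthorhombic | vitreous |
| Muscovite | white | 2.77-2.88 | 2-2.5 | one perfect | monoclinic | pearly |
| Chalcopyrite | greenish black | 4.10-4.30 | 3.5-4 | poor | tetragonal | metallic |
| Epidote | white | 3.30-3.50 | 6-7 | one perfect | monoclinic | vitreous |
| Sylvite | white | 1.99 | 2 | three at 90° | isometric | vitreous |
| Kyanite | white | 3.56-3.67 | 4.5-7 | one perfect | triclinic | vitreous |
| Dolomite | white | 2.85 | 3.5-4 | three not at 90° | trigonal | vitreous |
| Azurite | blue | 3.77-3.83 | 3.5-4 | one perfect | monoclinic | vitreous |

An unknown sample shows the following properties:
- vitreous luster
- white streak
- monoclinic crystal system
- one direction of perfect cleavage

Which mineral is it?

Epidote

Vitreous luster is inconsistent with Chromite, Talc, Diamond, Zircon, Muscovite, Chalcopyrite.
White streak is inconsistent with Azurite.
Monoclinic crystal system — narrows the field to Orthoclase, Staurolite, Epidote.
One direction of perfect cleavage — narrows the field to Epidote.
Only Epidote satisfies all observations.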